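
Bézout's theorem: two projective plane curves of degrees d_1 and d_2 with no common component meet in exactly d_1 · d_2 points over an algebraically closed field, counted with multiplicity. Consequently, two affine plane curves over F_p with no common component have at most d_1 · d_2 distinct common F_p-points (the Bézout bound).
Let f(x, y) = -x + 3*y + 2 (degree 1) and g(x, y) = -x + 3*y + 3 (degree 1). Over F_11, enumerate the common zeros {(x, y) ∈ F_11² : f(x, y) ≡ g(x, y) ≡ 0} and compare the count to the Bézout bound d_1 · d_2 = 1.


Common zeros: ∅; count = 0; Bézout bound = 1.

deg(f) = 1, deg(g) = 1, so Bézout bound = 1.
Scan x ∈ F_11. For each x, list the y ∈ F_11 with f(x, y) ≡ 0 and those with g(x, y) ≡ 0 (mod 11); the common zeros in that column are the intersection.
  x = 0: f ≡ 0 at y ∈ {3}; g ≡ 0 at y ∈ {10}; common: ∅.
  x = 1: f ≡ 0 at y ∈ {7}; g ≡ 0 at y ∈ {3}; common: ∅.
  x = 2: f ≡ 0 at y ∈ {0}; g ≡ 0 at y ∈ {7}; common: ∅.
  x = 3: f ≡ 0 at y ∈ {4}; g ≡ 0 at y ∈ {0}; common: ∅.
  x = 4: f ≡ 0 at y ∈ {8}; g ≡ 0 at y ∈ {4}; common: ∅.
  x = 5: f ≡ 0 at y ∈ {1}; g ≡ 0 at y ∈ {8}; common: ∅.
  x = 6: f ≡ 0 at y ∈ {5}; g ≡ 0 at y ∈ {1}; common: ∅.
  x = 7: f ≡ 0 at y ∈ {9}; g ≡ 0 at y ∈ {5}; common: ∅.
  x = 8: f ≡ 0 at y ∈ {2}; g ≡ 0 at y ∈ {9}; common: ∅.
  x = 9: f ≡ 0 at y ∈ {6}; g ≡ 0 at y ∈ {2}; common: ∅.
  x = 10: f ≡ 0 at y ∈ {10}; g ≡ 0 at y ∈ {6}; common: ∅.
Collecting: common zeros = ∅, so the count is 0.
Comparison with the Bézout bound: 0 ≤ 1 = deg(f)·deg(g), as expected for curves with no common component (the affine F_11-count falls short of the bound because intersections may lie at infinity, over extension fields, or carry multiplicity).


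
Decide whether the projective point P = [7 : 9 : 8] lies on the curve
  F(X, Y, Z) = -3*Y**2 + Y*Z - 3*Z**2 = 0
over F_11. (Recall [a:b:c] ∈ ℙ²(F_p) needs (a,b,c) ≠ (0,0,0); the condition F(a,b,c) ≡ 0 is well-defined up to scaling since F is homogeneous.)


F(7,9,8) ≡ 0 (mod 11); P is on the curve.

Evaluate F(7, 9, 8) term-by-term (mod 11).
  -3*Y**2 ↦ -3·1·81·1 = -243
  Y*Z ↦ 1·1·9·8 = 72
  -3*Z**2 ↦ -3·1·1·64 = -192
Sum: F(7, 9, 8) = (-243) + (72) + (-192) = -363.
Reducing mod 11: -363 ≡ 0 (mod 11).
Since F(a, b, c) ≡ 0 (mod 11), P lies on the curve.


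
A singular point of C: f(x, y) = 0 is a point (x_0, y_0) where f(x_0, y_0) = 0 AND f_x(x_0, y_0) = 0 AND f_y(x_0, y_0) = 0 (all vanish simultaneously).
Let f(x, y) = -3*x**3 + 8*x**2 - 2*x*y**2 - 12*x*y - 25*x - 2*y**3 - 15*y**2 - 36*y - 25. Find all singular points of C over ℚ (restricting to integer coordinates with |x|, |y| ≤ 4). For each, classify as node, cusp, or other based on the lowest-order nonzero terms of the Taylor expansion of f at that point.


Singular points: {(1, -3)}; classification: node.

Compute partial derivatives:
  f_x = -9*x**2 + 16*x - 2*y**2 - 12*y - 25.
  f_y = -4*x*y - 12*x - 6*y**2 - 30*y - 36.
Scan x_0 ∈ {−4, ..., 4}. For each x_0, f_y(x_0, y) is a polynomial in y; find its integer roots y ∈ {−4, ..., 4}, then test f_x and f at those candidates.
  x = -4: f_y(-4, y) = -6*y**2 - 14*y + 12; vanishes at y ∈ {-3}. (-4, -3): f_x = -215 ≠ 0.
  x = -3: f_y(-3, y) = -6*y**2 - 18*y; vanishes at y ∈ {-3, 0}. (-3, -3): f_x = -136 ≠ 0; (-3, 0): f_x = -154 ≠ 0.
  x = -2: f_y(-2, y) = -6*y**2 - 22*y - 12; vanishes at y ∈ {-3}. (-2, -3): f_x = -75 ≠ 0.
  x = -1: f_y(-1, y) = -6*y**2 - 26*y - 24; vanishes at y ∈ {-3}. (-1, -3): f_x = -32 ≠ 0.
  x = 0: f_y(0, y) = -6*y**2 - 30*y - 36; vanishes at y ∈ {-3, -2}. (0, -3): f_x = -7 ≠ 0; (0, -2): f_x = -9 ≠ 0.
  x = 1: f_y(1, y) = -6*y**2 - 34*y - 48; vanishes at y ∈ {-3}. (1, -3): f_x = 0, f = 0 — SINGULAR.
  x = 2: f_y(2, y) = -6*y**2 - 38*y - 60; vanishes at y ∈ {-3}. (2, -3): f_x = -11 ≠ 0.
  x = 3: f_y(3, y) = -6*y**2 - 42*y - 72; vanishes at y ∈ {-4, -3}. (3, -4): f_x = -42 ≠ 0; (3, -3): f_x = -40 ≠ 0.
  x = 4: f_y(4, y) = -6*y**2 - 46*y - 84; vanishes at y ∈ {-3}. (4, -3): f_x = -87 ≠ 0.
Only singular point on the grid: (1, -3).
Classify: substitute x = 1 + u, y = -3 + v and expand: f = -3*u**3 - u**2 - 2*u*v**2 - 2*v**3 + v**2.
No constant or linear terms (consistent with a singular point). Quadratic part: -u**2 + v**2. Cubic part: -3*u**3 - 2*u*v**2 - 2*v**3.
The quadratic part v**2 - u**2 = (v − u)(v + u) splits into two distinct linear factors, so there are two distinct tangent lines y − -3 = ±(x − 1) — this is a node (ordinary double point).
Classification: node.


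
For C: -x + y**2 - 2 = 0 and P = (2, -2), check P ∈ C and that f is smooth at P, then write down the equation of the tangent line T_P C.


Tangent line at P: -x - 4*y - 6 = 0.

Step 1: f(2, -2) = 0, so P lies on C.
Step 2: partial derivatives
  f_x(x, y) = -1, f_y(x, y) = 2*y.
  f_x(P) = -1, f_y(P) = -4 (gradient nonzero, so P is smooth).
Step 3: tangent line at P: -1·(x − 2) + -4·(y − -2) = 0.
Expanding: -x - 4*y - 6 = 0.


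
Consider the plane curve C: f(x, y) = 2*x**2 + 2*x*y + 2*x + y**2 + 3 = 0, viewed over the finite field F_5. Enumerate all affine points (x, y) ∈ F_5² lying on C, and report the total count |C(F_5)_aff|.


Affine F_5-points: {(1, 1), (1, 2), (2, 0), (2, 1)}; count = 4.

For each of the 25 pairs (x, y) ∈ F_5², evaluate f(x, y) mod 5. Record the zeros.
  x = 0: [0↦3, 1↦4, 2↦2, 3↦2, 4↦4]  zeros at y ∈ ∅
  x = 1: [0↦2, 1↦0, 2↦0, 3↦2, 4↦1]  zeros at y ∈ {1, 2}
  x = 2: [0↦0, 1↦0, 2↦2, 3↦1, 4↦2]  zeros at y ∈ {0, 1}
  x = 3: [0↦2, 1↦4, 2↦3, 3↦4, 4↦2]  zeros at y ∈ ∅
  x = 4: [0↦3, 1↦2, 2↦3, 3↦1, 4↦1]  zeros at y ∈ ∅
Collecting zeros: affine points = {(1, 1), (1, 2), (2, 0), (2, 1)}.
Total count |C(F_5)_aff| = 4.


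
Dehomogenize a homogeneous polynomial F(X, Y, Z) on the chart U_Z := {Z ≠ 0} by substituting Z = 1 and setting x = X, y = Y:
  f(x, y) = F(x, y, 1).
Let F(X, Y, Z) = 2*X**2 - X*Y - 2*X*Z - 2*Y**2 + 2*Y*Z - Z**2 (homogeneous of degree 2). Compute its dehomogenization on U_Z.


f(x, y) = 2*x**2 - x*y - 2*x - 2*y**2 + 2*y - 1

On U_Z we set Z = 1. Each monomial c·X^i·Y^j·Z^k in F becomes c·x^i·y^j·1^k = c·x^i·y^j.
Substituting Z = 1: F(X, Y, 1) = 2*x**2 - x*y - 2*x - 2*y**2 + 2*y - 1.
Note: deg(f) ≤ deg(F) = 2; strict inequality happens when F is divisible by Z (lost terms).


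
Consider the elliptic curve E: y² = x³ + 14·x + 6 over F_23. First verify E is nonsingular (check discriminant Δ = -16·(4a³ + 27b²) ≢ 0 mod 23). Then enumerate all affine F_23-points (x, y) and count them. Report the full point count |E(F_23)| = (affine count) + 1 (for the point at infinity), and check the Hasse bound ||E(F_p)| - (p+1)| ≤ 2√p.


Affine points = {(0, 11), (0, 12), (3, 11), (3, 12), (8, 3), (8, 20), (12, 4), (12, 19), (13, 4), (13, 19), (14, 5), (14, 18), (15, 7), (15, 16), (16, 5), (16, 18), (18, 8), (18, 15), (19, 1), (19, 22), (20, 11), (20, 12), (21, 4), (21, 19)}; affine count = 24; |E(F_23)| = 25.

Discriminant check: Δ ∝ 4a³ + 27b² = 4·14³ + 27·6² = 4·2744 + 27·36 ≡ 11 (mod 23). Nonzero ⇒ E is nonsingular.
For each x ∈ F_23, compute rhs = x³ + 14·x + 6 mod 23, then count y ∈ F_23 with y² ≡ rhs.
  x = 0: rhs = 6, matching y values: 11, 12 (2 points).
  x = 1: rhs = 21, matching y values: none (0 points).
  x = 2: rhs = 19, matching y values: none (0 points).
  x = 3: rhs = 6, matching y values: 11, 12 (2 points).
  x = 4: rhs = 11, matching y values: none (0 points).
  x = 5: rhs = 17, matching y values: none (0 points).
  x = 6: rhs = 7, matching y values: none (0 points).
  x = 7: rhs = 10, matching y values: none (0 points).
  x = 8: rhs = 9, matching y values: 3, 20 (2 points).
  x = 9: rhs = 10, matching y values: none (0 points).
  x = 10: rhs = 19, matching y values: none (0 points).
  x = 11: rhs = 19, matching y values: none (0 points).
  x = 12: rhs = 16, matching y values: 4, 19 (2 points).
  x = 13: rhs = 16, matching y values: 4, 19 (2 points).
  x = 14: rhs = 2, matching y values: 5, 18 (2 points).
  x = 15: rhs = 3, matching y values: 7, 16 (2 points).
  x = 16: rhs = 2, matching y values: 5, 18 (2 points).
  x = 17: rhs = 5, matching y values: none (0 points).
  x = 18: rhs = 18, matching y values: 8, 15 (2 points).
  x = 19: rhs = 1, matching y values: 1, 22 (2 points).
  x = 20: rhs = 6, matching y values: 11, 12 (2 points).
  x = 21: rhs = 16, matching y values: 4, 19 (2 points).
  x = 22: rhs = 14, matching y values: none (0 points).
Total affine count: 24.
Full point count |E(F_23)| = 24 + 1 = 25.
Hasse bound: |25 − (23+1)| = |1| = 1 ≤ 2√23 ≈ 9.5917 ✓.


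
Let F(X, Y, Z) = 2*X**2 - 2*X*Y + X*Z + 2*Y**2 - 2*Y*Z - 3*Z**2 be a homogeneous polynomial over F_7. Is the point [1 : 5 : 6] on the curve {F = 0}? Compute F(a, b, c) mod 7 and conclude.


F(1,5,6) ≡ 6 (mod 7); P is NOT on the curve.

Evaluate F(1, 5, 6) term-by-term (mod 7).
  2*X**2 ↦ 2·1·1·1 = 2
  -2*X*Y ↦ -2·1·5·1 = -10
  X*Z ↦ 1·1·1·6 = 6
  2*Y**2 ↦ 2·1·25·1 = 50
  -2*Y*Z ↦ -2·1·5·6 = -60
  -3*Z**2 ↦ -3·1·1·36 = -108
Sum: F(1, 5, 6) = (2) + (-10) + (6) + (50) + (-60) + (-108) = -120.
Reducing mod 7: -120 ≡ 6 (mod 7).
Since F(a, b, c) ≡ 6 ≠ 0 (mod 7), P does NOT lie on the curve.


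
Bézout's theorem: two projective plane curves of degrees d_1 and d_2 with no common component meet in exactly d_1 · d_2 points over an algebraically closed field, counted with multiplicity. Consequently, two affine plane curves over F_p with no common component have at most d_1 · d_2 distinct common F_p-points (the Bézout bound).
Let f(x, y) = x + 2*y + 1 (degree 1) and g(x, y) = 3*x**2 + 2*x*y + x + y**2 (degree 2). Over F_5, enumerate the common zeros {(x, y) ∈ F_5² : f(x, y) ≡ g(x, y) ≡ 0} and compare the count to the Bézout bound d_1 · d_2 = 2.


Common zeros: ∅; count = 0; Bézout bound = 2.

deg(f) = 1, deg(g) = 2, so Bézout bound = 2.
Scan x ∈ F_5. For each x, list the y ∈ F_5 with f(x, y) ≡ 0 and those with g(x, y) ≡ 0 (mod 5); the common zeros in that column are the intersection.
  x = 0: f ≡ 0 at y ∈ {2}; g ≡ 0 at y ∈ {0}; common: ∅.
  x = 1: f ≡ 0 at y ∈ {4}; g ≡ 0 at y ∈ ∅; common: ∅.
  x = 2: f ≡ 0 at y ∈ {1}; g ≡ 0 at y ∈ {3}; common: ∅.
  x = 3: f ≡ 0 at y ∈ {3}; g ≡ 0 at y ∈ {0, 4}; common: ∅.
  x = 4: f ≡ 0 at y ∈ {0}; g ≡ 0 at y ∈ {3, 4}; common: ∅.
Collecting: common zeros = ∅, so the count is 0.
Comparison with the Bézout bound: 0 ≤ 2 = deg(f)·deg(g), as expected for curves with no common component (the affine F_5-count falls short of the bound because intersections may lie at infinity, over extension fields, or carry multiplicity).


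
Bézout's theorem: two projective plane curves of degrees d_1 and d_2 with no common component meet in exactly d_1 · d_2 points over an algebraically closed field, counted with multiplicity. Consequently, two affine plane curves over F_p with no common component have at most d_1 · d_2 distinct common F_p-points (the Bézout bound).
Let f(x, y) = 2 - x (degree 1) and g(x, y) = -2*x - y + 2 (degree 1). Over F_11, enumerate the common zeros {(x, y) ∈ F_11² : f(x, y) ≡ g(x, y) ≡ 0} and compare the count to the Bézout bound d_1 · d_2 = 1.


Common zeros: {(2, 9)}; count = 1; Bézout bound = 1.

deg(f) = 1, deg(g) = 1, so Bézout bound = 1.
Scan x ∈ F_11. For each x, list the y ∈ F_11 with f(x, y) ≡ 0 and those with g(x, y) ≡ 0 (mod 11); the common zeros in that column are the intersection.
  x = 0: f ≡ 0 at y ∈ ∅; g ≡ 0 at y ∈ {2}; common: ∅.
  x = 1: f ≡ 0 at y ∈ ∅; g ≡ 0 at y ∈ {0}; common: ∅.
  x = 2: f ≡ 0 at y ∈ {0, 1, 2, 3, 4, 5, 6, 7, 8, 9, 10}; g ≡ 0 at y ∈ {9}; common: {9}.
  x = 3: f ≡ 0 at y ∈ ∅; g ≡ 0 at y ∈ {7}; common: ∅.
  x = 4: f ≡ 0 at y ∈ ∅; g ≡ 0 at y ∈ {5}; common: ∅.
  x = 5: f ≡ 0 at y ∈ ∅; g ≡ 0 at y ∈ {3}; common: ∅.
  x = 6: f ≡ 0 at y ∈ ∅; g ≡ 0 at y ∈ {1}; common: ∅.
  x = 7: f ≡ 0 at y ∈ ∅; g ≡ 0 at y ∈ {10}; common: ∅.
  x = 8: f ≡ 0 at y ∈ ∅; g ≡ 0 at y ∈ {8}; common: ∅.
  x = 9: f ≡ 0 at y ∈ ∅; g ≡ 0 at y ∈ {6}; common: ∅.
  x = 10: f ≡ 0 at y ∈ ∅; g ≡ 0 at y ∈ {4}; common: ∅.
Collecting: common zeros = {(2, 9)}, so the count is 1.
Comparison with the Bézout bound: 1 ≤ 1 = deg(f)·deg(g), as expected for curves with no common component (the bound is attained).


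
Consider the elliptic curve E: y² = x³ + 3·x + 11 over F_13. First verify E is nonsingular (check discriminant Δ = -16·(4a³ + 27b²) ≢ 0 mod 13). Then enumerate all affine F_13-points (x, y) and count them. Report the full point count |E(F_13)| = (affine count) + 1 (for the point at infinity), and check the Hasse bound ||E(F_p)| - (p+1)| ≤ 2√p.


Affine points = {(2, 5), (2, 8), (4, 3), (4, 10), (8, 1), (8, 12), (9, 0), (10, 1), (10, 12), (11, 6), (11, 7)}; affine count = 11; |E(F_13)| = 12.

Discriminant check: Δ ∝ 4a³ + 27b² = 4·3³ + 27·11² = 4·27 + 27·121 ≡ 8 (mod 13). Nonzero ⇒ E is nonsingular.
For each x ∈ F_13, compute rhs = x³ + 3·x + 11 mod 13, then count y ∈ F_13 with y² ≡ rhs.
  x = 0: rhs = 11, matching y values: none (0 points).
  x = 1: rhs = 2, matching y values: none (0 points).
  x = 2: rhs = 12, matching y values: 5, 8 (2 points).
  x = 3: rhs = 8, matching y values: none (0 points).
  x = 4: rhs = 9, matching y values: 3, 10 (2 points).
  x = 5: rhs = 8, matching y values: none (0 points).
  x = 6: rhs = 11, matching y values: none (0 points).
  x = 7: rhs = 11, matching y values: none (0 points).
  x = 8: rhs = 1, matching y values: 1, 12 (2 points).
  x = 9: rhs = 0, matching y values: 0 (1 points).
  x = 10: rhs = 1, matching y values: 1, 12 (2 points).
  x = 11: rhs = 10, matching y values: 6, 7 (2 points).
  x = 12: rhs = 7, matching y values: none (0 points).
Total affine count: 11.
Full point count |E(F_13)| = 11 + 1 = 12.
Hasse bound: |12 − (13+1)| = |-2| = 2 ≤ 2√13 ≈ 7.2111 ✓.


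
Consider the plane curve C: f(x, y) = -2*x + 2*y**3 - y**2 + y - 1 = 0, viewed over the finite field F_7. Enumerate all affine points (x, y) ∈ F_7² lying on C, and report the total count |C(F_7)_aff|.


Affine F_7-points: {(1, 6), (3, 0), (3, 2), (4, 1), (5, 4), (6, 3), (6, 5)}; count = 7.

For each of the 49 pairs (x, y) ∈ F_7², evaluate f(x, y) mod 7. Record the zeros.
  x = 0: [0↦6, 1↦1, 2↦6, 3↦5, 4↦3, 5↦5, 6↦2]  zeros at y ∈ ∅
  x = 1: [0↦4, 1↦6, 2↦4, 3↦3, 4↦1, 5↦3, 6↦0]  zeros at y ∈ {6}
  x = 2: [0↦2, 1↦4, 2↦2, 3↦1, 4↦6, 5↦1, 6↦5]  zeros at y ∈ ∅
  x = 3: [0↦0, 1↦2, 2↦0, 3↦6, 4↦4, 5↦6, 6↦3]  zeros at y ∈ {0, 2}
  x = 4: [0↦5, 1↦0, 2↦5, 3↦4, 4↦2, 5↦4, 6↦1]  zeros at y ∈ {1}
  x = 5: [0↦3, 1↦5, 2↦3, 3↦2, 4↦0, 5↦2, 6↦6]  zeros at y ∈ {4}
  x = 6: [0↦1, 1↦3, 2↦1, 3↦0, 4↦5, 5↦0, 6↦4]  zeros at y ∈ {3, 5}
Collecting zeros: affine points = {(1, 6), (3, 0), (3, 2), (4, 1), (5, 4), (6, 3), (6, 5)}.
Total count |C(F_7)_aff| = 7.


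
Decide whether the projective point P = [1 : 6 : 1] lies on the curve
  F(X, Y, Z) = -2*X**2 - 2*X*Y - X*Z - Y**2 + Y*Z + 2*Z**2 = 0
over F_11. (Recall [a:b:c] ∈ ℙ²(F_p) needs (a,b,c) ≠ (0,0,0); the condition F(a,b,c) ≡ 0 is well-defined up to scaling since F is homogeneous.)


F(1,6,1) ≡ 1 (mod 11); P is NOT on the curve.

Evaluate F(1, 6, 1) term-by-term (mod 11).
  -2*X**2 ↦ -2·1·1·1 = -2
  -2*X*Y ↦ -2·1·6·1 = -12
  -X*Z ↦ -1·1·1·1 = -1
  -Y**2 ↦ -1·1·36·1 = -36
  Y*Z ↦ 1·1·6·1 = 6
  2*Z**2 ↦ 2·1·1·1 = 2
Sum: F(1, 6, 1) = (-2) + (-12) + (-1) + (-36) + (6) + (2) = -43.
Reducing mod 11: -43 ≡ 1 (mod 11).
Since F(a, b, c) ≡ 1 ≠ 0 (mod 11), P does NOT lie on the curve.


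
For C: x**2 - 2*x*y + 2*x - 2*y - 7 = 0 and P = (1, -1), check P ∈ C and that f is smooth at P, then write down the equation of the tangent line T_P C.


Tangent line at P: 6*x - 4*y - 10 = 0.

Step 1: f(1, -1) = 0, so P lies on C.
Step 2: partial derivatives
  f_x(x, y) = 2*x - 2*y + 2, f_y(x, y) = -2*x - 2.
  f_x(P) = 6, f_y(P) = -4 (gradient nonzero, so P is smooth).
Step 3: tangent line at P: 6·(x − 1) + -4·(y − -1) = 0.
Expanding: 6*x - 4*y - 10 = 0.


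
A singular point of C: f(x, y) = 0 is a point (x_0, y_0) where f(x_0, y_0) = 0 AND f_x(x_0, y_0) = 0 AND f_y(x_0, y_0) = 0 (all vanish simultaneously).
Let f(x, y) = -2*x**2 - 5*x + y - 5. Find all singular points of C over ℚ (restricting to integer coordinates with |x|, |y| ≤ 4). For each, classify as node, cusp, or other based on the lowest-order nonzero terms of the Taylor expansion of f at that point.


No singular points in the scanned grid; C is smooth there.

Compute partial derivatives:
  f_x = -4*x - 5.
  f_y = 1.
f_y = 1 is a nonzero constant, so f_y never vanishes: no point (x, y) can satisfy f = f_x = f_y = 0. In particular no (x, y) ∈ {−4, ..., 4}² is singular; the curve is smooth.


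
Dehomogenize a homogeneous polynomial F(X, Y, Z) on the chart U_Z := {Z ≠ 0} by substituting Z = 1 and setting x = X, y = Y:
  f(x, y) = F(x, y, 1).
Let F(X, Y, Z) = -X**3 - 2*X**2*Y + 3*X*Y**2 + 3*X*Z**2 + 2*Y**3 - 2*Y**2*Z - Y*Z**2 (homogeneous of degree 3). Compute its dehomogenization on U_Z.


f(x, y) = -x**3 - 2*x**2*y + 3*x*y**2 + 3*x + 2*y**3 - 2*y**2 - y

On U_Z we set Z = 1. Each monomial c·X^i·Y^j·Z^k in F becomes c·x^i·y^j·1^k = c·x^i·y^j.
Substituting Z = 1: F(X, Y, 1) = -x**3 - 2*x**2*y + 3*x*y**2 + 3*x + 2*y**3 - 2*y**2 - y.
Note: deg(f) ≤ deg(F) = 3; strict inequality happens when F is divisible by Z (lost terms).


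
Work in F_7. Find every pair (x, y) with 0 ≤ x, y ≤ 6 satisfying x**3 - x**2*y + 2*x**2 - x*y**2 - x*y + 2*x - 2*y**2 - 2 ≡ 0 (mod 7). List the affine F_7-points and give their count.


Affine F_7-points: {(2, 4), (2, 5), (3, 0), (3, 6), (5, 4), (6, 2), (6, 5)}; count = 7.

For each of the 49 pairs (x, y) ∈ F_7², evaluate f(x, y) mod 7. Record the zeros.
  x = 0: [0↦5, 1↦3, 2↦4, 3↦1, 4↦1, 5↦4, 6↦3]  zeros at y ∈ ∅
  x = 1: [0↦3, 1↦5, 2↦1, 3↦5, 4↦3, 5↦2, 6↦2]  zeros at y ∈ ∅
  x = 2: [0↦4, 1↦1, 2↦4, 3↦6, 4↦0, 5↦0, 6↦6]  zeros at y ∈ {4, 5}
  x = 3: [0↦0, 1↦4, 2↦5, 3↦3, 4↦5, 5↦4, 6↦0]  zeros at y ∈ {0, 6}
  x = 4: [0↦4, 1↦6, 2↦3, 3↦2, 4↦3, 5↦6, 6↦4]  zeros at y ∈ ∅
  x = 5: [0↦1, 1↦6, 2↦4, 3↦2, 4↦0, 5↦5, 6↦3]  zeros at y ∈ {4}
  x = 6: [0↦4, 1↦3, 2↦0, 3↦2, 4↦2, 5↦0, 6↦3]  zeros at y ∈ {2, 5}
Collecting zeros: affine points = {(2, 4), (2, 5), (3, 0), (3, 6), (5, 4), (6, 2), (6, 5)}.
Total count |C(F_7)_aff| = 7.


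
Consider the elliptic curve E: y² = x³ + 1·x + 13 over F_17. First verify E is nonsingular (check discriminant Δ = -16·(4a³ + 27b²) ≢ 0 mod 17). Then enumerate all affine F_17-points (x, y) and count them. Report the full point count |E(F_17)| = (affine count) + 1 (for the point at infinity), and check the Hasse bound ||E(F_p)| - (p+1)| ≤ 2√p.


Affine points = {(0, 8), (0, 9), (1, 7), (1, 10), (3, 3), (3, 14), (4, 8), (4, 9), (12, 6), (12, 11), (13, 8), (13, 9), (14, 0)}; affine count = 13; |E(F_17)| = 14.

Discriminant check: Δ ∝ 4a³ + 27b² = 4·1³ + 27·13² = 4·1 + 27·169 ≡ 11 (mod 17). Nonzero ⇒ E is nonsingular.
For each x ∈ F_17, compute rhs = x³ + 1·x + 13 mod 17, then count y ∈ F_17 with y² ≡ rhs.
  x = 0: rhs = 13, matching y values: 8, 9 (2 points).
  x = 1: rhs = 15, matching y values: 7, 10 (2 points).
  x = 2: rhs = 6, matching y values: none (0 points).
  x = 3: rhs = 9, matching y values: 3, 14 (2 points).
  x = 4: rhs = 13, matching y values: 8, 9 (2 points).
  x = 5: rhs = 7, matching y values: none (0 points).
  x = 6: rhs = 14, matching y values: none (0 points).
  x = 7: rhs = 6, matching y values: none (0 points).
  x = 8: rhs = 6, matching y values: none (0 points).
  x = 9: rhs = 3, matching y values: none (0 points).
  x = 10: rhs = 3, matching y values: none (0 points).
  x = 11: rhs = 12, matching y values: none (0 points).
  x = 12: rhs = 2, matching y values: 6, 11 (2 points).
  x = 13: rhs = 13, matching y values: 8, 9 (2 points).
  x = 14: rhs = 0, matching y values: 0 (1 points).
  x = 15: rhs = 3, matching y values: none (0 points).
  x = 16: rhs = 11, matching y values: none (0 points).
Total affine count: 13.
Full point count |E(F_17)| = 13 + 1 = 14.
Hasse bound: |14 − (17+1)| = |-4| = 4 ≤ 2√17 ≈ 8.2462 ✓.


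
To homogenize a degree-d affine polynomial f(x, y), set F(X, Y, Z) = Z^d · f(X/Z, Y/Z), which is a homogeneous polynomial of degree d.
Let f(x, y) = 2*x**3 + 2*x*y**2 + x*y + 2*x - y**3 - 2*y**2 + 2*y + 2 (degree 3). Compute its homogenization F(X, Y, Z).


F(X, Y, Z) = 2*X**3 + 2*X*Y**2 + X*Y*Z + 2*X*Z**2 - Y**3 - 2*Y**2*Z + 2*Y*Z**2 + 2*Z**3

deg(f) = 3.
Substitute x = X/Z, y = Y/Z into f, then multiply by Z^3.
  monomial 2·x^3·y^0 ↦ 2·X^3·Y^0·Z^0.
  monomial 2·x^1·y^2 ↦ 2·X^1·Y^2·Z^0.
  monomial 1·x^1·y^1 ↦ 1·X^1·Y^1·Z^1.
  monomial 2·x^1·y^0 ↦ 2·X^1·Y^0·Z^2.
  monomial -1·x^0·y^3 ↦ -1·X^0·Y^3·Z^0.
  monomial -2·x^0·y^2 ↦ -2·X^0·Y^2·Z^1.
  monomial 2·x^0·y^1 ↦ 2·X^0·Y^1·Z^2.
  monomial 2·x^0·y^0 ↦ 2·X^0·Y^0·Z^3.
Collecting: F(X, Y, Z) = 2*X**3 + 2*X*Y**2 + X*Y*Z + 2*X*Z**2 - Y**3 - 2*Y**2*Z + 2*Y*Z**2 + 2*Z**3.


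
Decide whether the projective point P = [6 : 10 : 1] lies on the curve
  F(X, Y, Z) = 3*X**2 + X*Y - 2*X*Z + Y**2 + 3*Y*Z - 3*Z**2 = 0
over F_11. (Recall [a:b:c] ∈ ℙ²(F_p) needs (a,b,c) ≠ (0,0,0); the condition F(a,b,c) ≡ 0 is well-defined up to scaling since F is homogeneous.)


F(6,10,1) ≡ 8 (mod 11); P is NOT on the curve.

Evaluate F(6, 10, 1) term-by-term (mod 11).
  3*X**2 ↦ 3·36·1·1 = 108
  X*Y ↦ 1·6·10·1 = 60
  -2*X*Z ↦ -2·6·1·1 = -12
  Y**2 ↦ 1·1·100·1 = 100
  3*Y*Z ↦ 3·1·10·1 = 30
  -3*Z**2 ↦ -3·1·1·1 = -3
Sum: F(6, 10, 1) = (108) + (60) + (-12) + (100) + (30) + (-3) = 283.
Reducing mod 11: 283 ≡ 8 (mod 11).
Since F(a, b, c) ≡ 8 ≠ 0 (mod 11), P does NOT lie on the curve.


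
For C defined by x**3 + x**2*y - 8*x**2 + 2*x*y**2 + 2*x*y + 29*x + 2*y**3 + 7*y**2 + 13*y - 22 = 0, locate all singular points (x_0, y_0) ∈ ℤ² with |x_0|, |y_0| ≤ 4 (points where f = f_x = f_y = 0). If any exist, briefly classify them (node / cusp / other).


Singular points: {(3, -2)}; classification: node.

Compute partial derivatives:
  f_x = 3*x**2 + 2*x*y - 16*x + 2*y**2 + 2*y + 29.
  f_y = x**2 + 4*x*y + 2*x + 6*y**2 + 14*y + 13.
Scan x_0 ∈ {−4, ..., 4}. For each x_0, f_y(x_0, y) is a polynomial in y; find its integer roots y ∈ {−4, ..., 4}, then test f_x and f at those candidates.
  x = -4: f_y(-4, y) = 6*y**2 - 2*y + 21; no integer root y with |y| ≤ 4.
  x = -3: f_y(-3, y) = 6*y**2 + 2*y + 16; no integer root y with |y| ≤ 4.
  x = -2: f_y(-2, y) = 6*y**2 + 6*y + 13; no integer root y with |y| ≤ 4.
  x = -1: f_y(-1, y) = 6*y**2 + 10*y + 12; no integer root y with |y| ≤ 4.
  x = 0: f_y(0, y) = 6*y**2 + 14*y + 13; no integer root y with |y| ≤ 4.
  x = 1: f_y(1, y) = 6*y**2 + 18*y + 16; no integer root y with |y| ≤ 4.
  x = 2: f_y(2, y) = 6*y**2 + 22*y + 21; no integer root y with |y| ≤ 4.
  x = 3: f_y(3, y) = 6*y**2 + 26*y + 28; vanishes at y ∈ {-2}. (3, -2): f_x = 0, f = 0 — SINGULAR.
  x = 4: f_y(4, y) = 6*y**2 + 30*y + 37; no integer root y with |y| ≤ 4.
Only singular point on the grid: (3, -2).
Classify: substitute x = 3 + u, y = -2 + v and expand: f = u**3 + u**2*v - u**2 + 2*u*v**2 + 2*v**3 + v**2.
No constant or linear terms (consistent with a singular point). Quadratic part: -u**2 + v**2. Cubic part: u**3 + u**2*v + 2*u*v**2 + 2*v**3.
The quadratic part v**2 - u**2 = (v − u)(v + u) splits into two distinct linear factors, so there are two distinct tangent lines y − -2 = ±(x − 3) — this is a node (ordinary double point).
Classification: node.


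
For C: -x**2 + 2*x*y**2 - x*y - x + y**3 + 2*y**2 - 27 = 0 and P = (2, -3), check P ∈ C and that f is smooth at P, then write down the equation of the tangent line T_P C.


Tangent line at P: 16*x - 11*y - 65 = 0.

Step 1: f(2, -3) = 0, so P lies on C.
Step 2: partial derivatives
  f_x(x, y) = -2*x + 2*y**2 - y - 1, f_y(x, y) = 4*x*y - x + 3*y**2 + 4*y.
  f_x(P) = 16, f_y(P) = -11 (gradient nonzero, so P is smooth).
Step 3: tangent line at P: 16·(x − 2) + -11·(y − -3) = 0.
Expanding: 16*x - 11*y - 65 = 0.


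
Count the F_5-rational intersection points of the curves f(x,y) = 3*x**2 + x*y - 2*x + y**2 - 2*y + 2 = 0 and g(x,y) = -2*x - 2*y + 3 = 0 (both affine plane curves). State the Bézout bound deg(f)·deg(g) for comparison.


Common zeros: {(0, 4), (3, 1)}; count = 2; Bézout bound = 2.

deg(f) = 2, deg(g) = 1, so Bézout bound = 2.
Scan x ∈ F_5. For each x, list the y ∈ F_5 with f(x, y) ≡ 0 and those with g(x, y) ≡ 0 (mod 5); the common zeros in that column are the intersection.
  x = 0: f ≡ 0 at y ∈ {3, 4}; g ≡ 0 at y ∈ {4}; common: {4}.
  x = 1: f ≡ 0 at y ∈ {2, 4}; g ≡ 0 at y ∈ {3}; common: ∅.
  x = 2: f ≡ 0 at y ∈ {0}; g ≡ 0 at y ∈ {2}; common: ∅.
  x = 3: f ≡ 0 at y ∈ {1, 3}; g ≡ 0 at y ∈ {1}; common: {1}.
  x = 4: f ≡ 0 at y ∈ {1, 2}; g ≡ 0 at y ∈ {0}; common: ∅.
Collecting: common zeros = {(0, 4), (3, 1)}, so the count is 2.
Comparison with the Bézout bound: 2 ≤ 2 = deg(f)·deg(g), as expected for curves with no common component (the bound is attained).


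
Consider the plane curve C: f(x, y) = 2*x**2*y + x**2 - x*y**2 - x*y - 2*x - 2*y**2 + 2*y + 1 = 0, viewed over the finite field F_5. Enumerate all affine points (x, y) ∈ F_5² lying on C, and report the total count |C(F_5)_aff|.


Affine F_5-points: {(1, 0), (1, 1), (2, 1), (3, 3), (4, 2), (4, 3)}; count = 6.

For each of the 25 pairs (x, y) ∈ F_5², evaluate f(x, y) mod 5. Record the zeros.
  x = 0: [0↦1, 1↦1, 2↦2, 3↦4, 4↦2]  zeros at y ∈ ∅
  x = 1: [0↦0, 1↦0, 2↦4, 3↦2, 4↦4]  zeros at y ∈ {0, 1}
  x = 2: [0↦1, 1↦0, 2↦1, 3↦4, 4↦4]  zeros at y ∈ {1}
  x = 3: [0↦4, 1↦1, 2↦3, 3↦0, 4↦2]  zeros at y ∈ {3}
  x = 4: [0↦4, 1↦3, 2↦0, 3↦0, 4↦3]  zeros at y ∈ {2, 3}
Collecting zeros: affine points = {(1, 0), (1, 1), (2, 1), (3, 3), (4, 2), (4, 3)}.
Total count |C(F_5)_aff| = 6.


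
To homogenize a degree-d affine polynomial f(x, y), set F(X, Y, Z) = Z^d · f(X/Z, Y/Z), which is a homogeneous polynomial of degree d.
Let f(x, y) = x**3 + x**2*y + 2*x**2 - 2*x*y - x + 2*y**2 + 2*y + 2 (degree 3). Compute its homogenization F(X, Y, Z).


F(X, Y, Z) = X**3 + X**2*Y + 2*X**2*Z - 2*X*Y*Z - X*Z**2 + 2*Y**2*Z + 2*Y*Z**2 + 2*Z**3

deg(f) = 3.
Substitute x = X/Z, y = Y/Z into f, then multiply by Z^3.
  monomial 1·x^3·y^0 ↦ 1·X^3·Y^0·Z^0.
  monomial 1·x^2·y^1 ↦ 1·X^2·Y^1·Z^0.
  monomial 2·x^2·y^0 ↦ 2·X^2·Y^0·Z^1.
  monomial -2·x^1·y^1 ↦ -2·X^1·Y^1·Z^1.
  monomial -1·x^1·y^0 ↦ -1·X^1·Y^0·Z^2.
  monomial 2·x^0·y^2 ↦ 2·X^0·Y^2·Z^1.
  monomial 2·x^0·y^1 ↦ 2·X^0·Y^1·Z^2.
  monomial 2·x^0·y^0 ↦ 2·X^0·Y^0·Z^3.
Collecting: F(X, Y, Z) = X**3 + X**2*Y + 2*X**2*Z - 2*X*Y*Z - X*Z**2 + 2*Y**2*Z + 2*Y*Z**2 + 2*Z**3.


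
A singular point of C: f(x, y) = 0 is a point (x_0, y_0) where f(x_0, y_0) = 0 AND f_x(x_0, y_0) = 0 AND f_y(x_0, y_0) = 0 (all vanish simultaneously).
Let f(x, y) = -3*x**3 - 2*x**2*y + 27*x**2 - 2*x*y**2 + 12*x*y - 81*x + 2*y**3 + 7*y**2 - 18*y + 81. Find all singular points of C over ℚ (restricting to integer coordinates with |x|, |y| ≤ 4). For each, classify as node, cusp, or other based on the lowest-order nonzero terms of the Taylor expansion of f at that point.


Singular points: {(3, 0)}; classification: cusp.

Compute partial derivatives:
  f_x = -9*x**2 - 4*x*y + 54*x - 2*y**2 + 12*y - 81.
  f_y = -2*x**2 - 4*x*y + 12*x + 6*y**2 + 14*y - 18.
Scan x_0 ∈ {−4, ..., 4}. For each x_0, f_y(x_0, y) is a polynomial in y; find its integer roots y ∈ {−4, ..., 4}, then test f_x and f at those candidates.
  x = -4: f_y(-4, y) = 6*y**2 + 30*y - 98; no integer root y with |y| ≤ 4.
  x = -3: f_y(-3, y) = 6*y**2 + 26*y - 72; no integer root y with |y| ≤ 4.
  x = -2: f_y(-2, y) = 6*y**2 + 22*y - 50; no integer root y with |y| ≤ 4.
  x = -1: f_y(-1, y) = 6*y**2 + 18*y - 32; no integer root y with |y| ≤ 4.
  x = 0: f_y(0, y) = 6*y**2 + 14*y - 18; no integer root y with |y| ≤ 4.
  x = 1: f_y(1, y) = 6*y**2 + 10*y - 8; no integer root y with |y| ≤ 4.
  x = 2: f_y(2, y) = 6*y**2 + 6*y - 2; no integer root y with |y| ≤ 4.
  x = 3: f_y(3, y) = 6*y**2 + 2*y; vanishes at y ∈ {0}. (3, 0): f_x = 0, f = 0 — SINGULAR.
  x = 4: f_y(4, y) = 6*y**2 - 2*y - 2; no integer root y with |y| ≤ 4.
Only singular point on the grid: (3, 0).
Classify: substitute x = 3 + u, y = 0 + v and expand: f = -3*u**3 - 2*u**2*v - 2*u*v**2 + 2*v**3 + v**2.
No constant or linear terms (consistent with a singular point). Quadratic part: v**2. Cubic part: -3*u**3 - 2*u**2*v - 2*u*v**2 + 2*v**3.
The quadratic part v**2 is a perfect square, so there is a single (double) tangent line v = 0, i.e. y = 0. Restricting the cubic part to that line (v = 0) leaves -3*u**3 ≠ 0, so f is not divisible by v and the branch is v² ≈ 3*u**3 to lowest order — this is a cusp.
Classification: cusp.


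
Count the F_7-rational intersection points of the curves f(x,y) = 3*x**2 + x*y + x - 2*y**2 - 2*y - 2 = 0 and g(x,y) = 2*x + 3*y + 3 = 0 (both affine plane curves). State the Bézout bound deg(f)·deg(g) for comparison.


Common zeros: {(3, 4), (6, 2)}; count = 2; Bézout bound = 2.

deg(f) = 2, deg(g) = 1, so Bézout bound = 2.
Scan x ∈ F_7. For each x, list the y ∈ F_7 with f(x, y) ≡ 0 and those with g(x, y) ≡ 0 (mod 7); the common zeros in that column are the intersection.
  x = 0: f ≡ 0 at y ∈ {2, 4}; g ≡ 0 at y ∈ {6}; common: ∅.
  x = 1: f ≡ 0 at y ∈ ∅; g ≡ 0 at y ∈ {3}; common: ∅.
  x = 2: f ≡ 0 at y ∈ ∅; g ≡ 0 at y ∈ {0}; common: ∅.
  x = 3: f ≡ 0 at y ∈ {0, 4}; g ≡ 0 at y ∈ {4}; common: {4}.
  x = 4: f ≡ 0 at y ∈ ∅; g ≡ 0 at y ∈ {1}; common: ∅.
  x = 5: f ≡ 0 at y ∈ ∅; g ≡ 0 at y ∈ {5}; common: ∅.
  x = 6: f ≡ 0 at y ∈ {0, 2}; g ≡ 0 at y ∈ {2}; common: {2}.
Collecting: common zeros = {(3, 4), (6, 2)}, so the count is 2.
Comparison with the Bézout bound: 2 ≤ 2 = deg(f)·deg(g), as expected for curves with no common component (the bound is attained).


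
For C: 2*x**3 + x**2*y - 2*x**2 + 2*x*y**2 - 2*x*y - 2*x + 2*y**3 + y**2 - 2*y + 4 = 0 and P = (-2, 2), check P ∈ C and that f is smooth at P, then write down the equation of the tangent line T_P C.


Tangent line at P: 26*x + 18*y + 16 = 0.

Step 1: f(-2, 2) = 0, so P lies on C.
Step 2: partial derivatives
  f_x(x, y) = 6*x**2 + 2*x*y - 4*x + 2*y**2 - 2*y - 2, f_y(x, y) = x**2 + 4*x*y - 2*x + 6*y**2 + 2*y - 2.
  f_x(P) = 26, f_y(P) = 18 (gradient nonzero, so P is smooth).
Step 3: tangent line at P: 26·(x − -2) + 18·(y − 2) = 0.
Expanding: 26*x + 18*y + 16 = 0.


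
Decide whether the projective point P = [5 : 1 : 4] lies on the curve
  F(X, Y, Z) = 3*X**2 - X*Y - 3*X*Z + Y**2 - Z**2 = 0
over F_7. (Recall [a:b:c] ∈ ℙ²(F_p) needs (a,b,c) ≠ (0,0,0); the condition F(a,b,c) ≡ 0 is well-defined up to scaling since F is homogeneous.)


F(5,1,4) ≡ 2 (mod 7); P is NOT on the curve.

Evaluate F(5, 1, 4) term-by-term (mod 7).
  3*X**2 ↦ 3·25·1·1 = 75
  -X*Y ↦ -1·5·1·1 = -5
  -3*X*Z ↦ -3·5·1·4 = -60
  Y**2 ↦ 1·1·1·1 = 1
  -Z**2 ↦ -1·1·1·16 = -16
Sum: F(5, 1, 4) = (75) + (-5) + (-60) + (1) + (-16) = -5.
Reducing mod 7: -5 ≡ 2 (mod 7).
Since F(a, b, c) ≡ 2 ≠ 0 (mod 7), P does NOT lie on the curve.


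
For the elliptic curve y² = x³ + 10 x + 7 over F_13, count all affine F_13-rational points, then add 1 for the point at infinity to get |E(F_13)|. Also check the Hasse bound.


Affine points = {(2, 3), (2, 10), (3, 5), (3, 8), (5, 0), (6, 6), (6, 7), (7, 2), (7, 11), (8, 1), (8, 12), (12, 3), (12, 10)}; affine count = 13; |E(F_13)| = 14.

Discriminant check: Δ ∝ 4a³ + 27b² = 4·10³ + 27·7² = 4·1000 + 27·49 ≡ 6 (mod 13). Nonzero ⇒ E is nonsingular.
For each x ∈ F_13, compute rhs = x³ + 10·x + 7 mod 13, then count y ∈ F_13 with y² ≡ rhs.
  x = 0: rhs = 7, matching y values: none (0 points).
  x = 1: rhs = 5, matching y values: none (0 points).
  x = 2: rhs = 9, matching y values: 3, 10 (2 points).
  x = 3: rhs = 12, matching y values: 5, 8 (2 points).
  x = 4: rhs = 7, matching y values: none (0 points).
  x = 5: rhs = 0, matching y values: 0 (1 points).
  x = 6: rhs = 10, matching y values: 6, 7 (2 points).
  x = 7: rhs = 4, matching y values: 2, 11 (2 points).
  x = 8: rhs = 1, matching y values: 1, 12 (2 points).
  x = 9: rhs = 7, matching y values: none (0 points).
  x = 10: rhs = 2, matching y values: none (0 points).
  x = 11: rhs = 5, matching y values: none (0 points).
  x = 12: rhs = 9, matching y values: 3, 10 (2 points).
Total affine count: 13.
Full point count |E(F_13)| = 13 + 1 = 14.
Hasse bound: |14 − (13+1)| = |0| = 0 ≤ 2√13 ≈ 7.2111 ✓.


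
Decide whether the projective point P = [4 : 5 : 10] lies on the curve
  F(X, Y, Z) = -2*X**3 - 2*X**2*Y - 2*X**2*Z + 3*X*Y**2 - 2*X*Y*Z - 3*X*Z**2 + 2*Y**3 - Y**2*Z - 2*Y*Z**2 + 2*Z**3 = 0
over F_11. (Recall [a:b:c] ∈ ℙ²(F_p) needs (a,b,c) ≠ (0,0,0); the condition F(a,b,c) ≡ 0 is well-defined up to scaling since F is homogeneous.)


F(4,5,10) ≡ 5 (mod 11); P is NOT on the curve.

Evaluate F(4, 5, 10) term-by-term (mod 11).
  -2*X**3 ↦ -2·64·1·1 = -128
  -2*X**2*Y ↦ -2·16·5·1 = -160
  -2*X**2*Z ↦ -2·16·1·10 = -320
  3*X*Y**2 ↦ 3·4·25·1 = 300
  -2*X*Y*Z ↦ -2·4·5·10 = -400
  -3*X*Z**2 ↦ -3·4·1·100 = -1200
  2*Y**3 ↦ 2·1·125·1 = 250
  -Y**2*Z ↦ -1·1·25·10 = -250
  -2*Y*Z**2 ↦ -2·1·5·100 = -1000
  2*Z**3 ↦ 2·1·1·1000 = 2000
Sum: F(4, 5, 10) = (-128) + (-160) + (-320) + (300) + (-400) + (-1200) + (250) + (-250) + (-1000) + (2000) = -908.
Reducing mod 11: -908 ≡ 5 (mod 11).
Since F(a, b, c) ≡ 5 ≠ 0 (mod 11), P does NOT lie on the curve.


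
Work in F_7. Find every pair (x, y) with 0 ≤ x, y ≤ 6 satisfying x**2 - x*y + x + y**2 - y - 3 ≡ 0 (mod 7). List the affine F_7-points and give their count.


Affine F_7-points: {(1, 4), (1, 5), (2, 4), (2, 6), (3, 5), (3, 6)}; count = 6.

For each of the 49 pairs (x, y) ∈ F_7², evaluate f(x, y) mod 7. Record the zeros.
  x = 0: [0↦4, 1↦4, 2↦6, 3↦3, 4↦2, 5↦3, 6↦6]  zeros at y ∈ ∅
  x = 1: [0↦6, 1↦5, 2↦6, 3↦2, 4↦0, 5↦0, 6↦2]  zeros at y ∈ {4, 5}
  x = 2: [0↦3, 1↦1, 2↦1, 3↦3, 4↦0, 5↦6, 6↦0]  zeros at y ∈ {4, 6}
  x = 3: [0↦2, 1↦6, 2↦5, 3↦6, 4↦2, 5↦0, 6↦0]  zeros at y ∈ {5, 6}
  x = 4: [0↦3, 1↦6, 2↦4, 3↦4, 4↦6, 5↦3, 6↦2]  zeros at y ∈ ∅
  x = 5: [0↦6, 1↦1, 2↦5, 3↦4, 4↦5, 5↦1, 6↦6]  zeros at y ∈ ∅
  x = 6: [0↦4, 1↦5, 2↦1, 3↦6, 4↦6, 5↦1, 6↦5]  zeros at y ∈ ∅
Collecting zeros: affine points = {(1, 4), (1, 5), (2, 4), (2, 6), (3, 5), (3, 6)}.
Total count |C(F_7)_aff| = 6.


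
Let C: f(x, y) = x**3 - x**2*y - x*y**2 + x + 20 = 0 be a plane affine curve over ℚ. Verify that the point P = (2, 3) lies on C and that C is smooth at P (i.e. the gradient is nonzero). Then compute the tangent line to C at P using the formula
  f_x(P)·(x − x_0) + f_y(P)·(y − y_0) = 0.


Tangent line at P: -8*x - 16*y + 64 = 0.

Step 1: f(2, 3) = 0, so P lies on C.
Step 2: partial derivatives
  f_x(x, y) = 3*x**2 - 2*x*y - y**2 + 1, f_y(x, y) = -x**2 - 2*x*y.
  f_x(P) = -8, f_y(P) = -16 (gradient nonzero, so P is smooth).
Step 3: tangent line at P: -8·(x − 2) + -16·(y − 3) = 0.
Expanding: -8*x - 16*y + 64 = 0.


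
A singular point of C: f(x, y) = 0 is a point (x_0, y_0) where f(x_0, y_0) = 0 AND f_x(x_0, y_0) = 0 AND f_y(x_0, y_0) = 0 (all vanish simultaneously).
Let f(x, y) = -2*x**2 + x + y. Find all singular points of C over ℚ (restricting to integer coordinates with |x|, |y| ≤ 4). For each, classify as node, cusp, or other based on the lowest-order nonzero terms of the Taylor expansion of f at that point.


No singular points in the scanned grid; C is smooth there.

Compute partial derivatives:
  f_x = 1 - 4*x.
  f_y = 1.
f_y = 1 is a nonzero constant, so f_y never vanishes: no point (x, y) can satisfy f = f_x = f_y = 0. In particular no (x, y) ∈ {−4, ..., 4}² is singular; the curve is smooth.


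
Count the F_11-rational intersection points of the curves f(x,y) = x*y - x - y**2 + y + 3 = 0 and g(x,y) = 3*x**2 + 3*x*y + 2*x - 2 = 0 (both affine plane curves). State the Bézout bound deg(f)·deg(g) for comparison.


Common zeros: {(7, 5)}; count = 1; Bézout bound = 4.

deg(f) = 2, deg(g) = 2, so Bézout bound = 4.
Scan x ∈ F_11. For each x, list the y ∈ F_11 with f(x, y) ≡ 0 and those with g(x, y) ≡ 0 (mod 11); the common zeros in that column are the intersection.
  x = 0: f ≡ 0 at y ∈ ∅; g ≡ 0 at y ∈ ∅; common: ∅.
  x = 1: f ≡ 0 at y ∈ {6, 7}; g ≡ 0 at y ∈ {10}; common: ∅.
  x = 2: f ≡ 0 at y ∈ ∅; g ≡ 0 at y ∈ {5}; common: ∅.
  x = 3: f ≡ 0 at y ∈ {0, 4}; g ≡ 0 at y ∈ {10}; common: ∅.
  x = 4: f ≡ 0 at y ∈ ∅; g ≡ 0 at y ∈ {1}; common: ∅.
  x = 5: f ≡ 0 at y ∈ ∅; g ≡ 0 at y ∈ {4}; common: ∅.
  x = 6: f ≡ 0 at y ∈ {8, 10}; g ≡ 0 at y ∈ {2}; common: ∅.
  x = 7: f ≡ 0 at y ∈ {3, 5}; g ≡ 0 at y ∈ {5}; common: {5}.
  x = 8: f ≡ 0 at y ∈ ∅; g ≡ 0 at y ∈ {7}; common: ∅.
  x = 9: f ≡ 0 at y ∈ ∅; g ≡ 0 at y ∈ {1}; common: ∅.
  x = 10: f ≡ 0 at y ∈ {2, 9}; g ≡ 0 at y ∈ {7}; common: ∅.
Collecting: common zeros = {(7, 5)}, so the count is 1.
Comparison with the Bézout bound: 1 ≤ 4 = deg(f)·deg(g), as expected for curves with no common component (the affine F_11-count falls short of the bound because intersections may lie at infinity, over extension fields, or carry multiplicity).


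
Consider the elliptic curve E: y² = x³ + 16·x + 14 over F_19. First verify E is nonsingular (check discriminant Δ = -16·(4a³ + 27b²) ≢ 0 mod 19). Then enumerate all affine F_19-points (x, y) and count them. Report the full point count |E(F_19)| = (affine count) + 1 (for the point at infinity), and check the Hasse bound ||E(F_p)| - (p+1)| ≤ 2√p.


Affine points = {(2, 4), (2, 15), (4, 3), (4, 16), (11, 1), (11, 18), (13, 5), (13, 14), (15, 0), (18, 4), (18, 15)}; affine count = 11; |E(F_19)| = 12.

Discriminant check: Δ ∝ 4a³ + 27b² = 4·16³ + 27·14² = 4·4096 + 27·196 ≡ 16 (mod 19). Nonzero ⇒ E is nonsingular.
For each x ∈ F_19, compute rhs = x³ + 16·x + 14 mod 19, then count y ∈ F_19 with y² ≡ rhs.
  x = 0: rhs = 14, matching y values: none (0 points).
  x = 1: rhs = 12, matching y values: none (0 points).
  x = 2: rhs = 16, matching y values: 4, 15 (2 points).
  x = 3: rhs = 13, matching y values: none (0 points).
  x = 4: rhs = 9, matching y values: 3, 16 (2 points).
  x = 5: rhs = 10, matching y values: none (0 points).
  x = 6: rhs = 3, matching y values: none (0 points).
  x = 7: rhs = 13, matching y values: none (0 points).
  x = 8: rhs = 8, matching y values: none (0 points).
  x = 9: rhs = 13, matching y values: none (0 points).
  x = 10: rhs = 15, matching y values: none (0 points).
  x = 11: rhs = 1, matching y values: 1, 18 (2 points).
  x = 12: rhs = 15, matching y values: none (0 points).
  x = 13: rhs = 6, matching y values: 5, 14 (2 points).
  x = 14: rhs = 18, matching y values: none (0 points).
  x = 15: rhs = 0, matching y values: 0 (1 points).
  x = 16: rhs = 15, matching y values: none (0 points).
  x = 17: rhs = 12, matching y values: none (0 points).
  x = 18: rhs = 16, matching y values: 4, 15 (2 points).
Total affine count: 11.
Full point count |E(F_19)| = 11 + 1 = 12.
Hasse bound: |12 − (19+1)| = |-8| = 8 ≤ 2√19 ≈ 8.7178 ✓.


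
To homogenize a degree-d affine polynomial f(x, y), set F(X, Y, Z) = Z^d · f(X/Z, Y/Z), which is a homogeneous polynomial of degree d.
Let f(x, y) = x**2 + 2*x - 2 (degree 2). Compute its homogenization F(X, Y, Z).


F(X, Y, Z) = X**2 + 2*X*Z - 2*Z**2

deg(f) = 2.
Substitute x = X/Z, y = Y/Z into f, then multiply by Z^2.
  monomial 1·x^2·y^0 ↦ 1·X^2·Y^0·Z^0.
  monomial 2·x^1·y^0 ↦ 2·X^1·Y^0·Z^1.
  monomial -2·x^0·y^0 ↦ -2·X^0·Y^0·Z^2.
Collecting: F(X, Y, Z) = X**2 + 2*X*Z - 2*Z**2.
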